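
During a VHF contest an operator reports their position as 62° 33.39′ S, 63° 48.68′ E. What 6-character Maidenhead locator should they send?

Shift to the Maidenhead origin (180°W, 90°S): lon 243.8113, lat 27.4435.
Field: 243.8113/20 → 12 → M, 27.4435/10 → 2 → C; chars MC.
Square: 3.8113/2 → 1, 7.4435/1 → 7; chars 17.
Subsquare: 1.8113/0.0833333 → 21 → v, 0.4435/0.0416667 → 10 → k; chars vk.

MC17vk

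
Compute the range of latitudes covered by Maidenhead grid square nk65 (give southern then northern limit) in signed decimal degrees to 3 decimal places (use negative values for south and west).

15.000, 16.000

Field N=13, K=10: +13·20° lon, +10·10° lat → SW at lon 80°, lat 10°.
Square 6, 5: +6·2° lon, +5·1° lat → SW at lon 92°, lat 15°.
Cell spans 2° lon × 1° lat.
south 15.000, north 16.000.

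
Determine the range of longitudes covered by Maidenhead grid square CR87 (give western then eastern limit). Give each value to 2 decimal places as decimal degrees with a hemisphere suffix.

Field C=2, R=17: +2·20° lon, +17·10° lat → SW at lon -140°, lat 80°.
Square 8, 7: +8·2° lon, +7·1° lat → SW at lon -124°, lat 87°.
Cell spans 2° lon × 1° lat.
west 124.00° W, east 122.00° W.

124.00° W, 122.00° W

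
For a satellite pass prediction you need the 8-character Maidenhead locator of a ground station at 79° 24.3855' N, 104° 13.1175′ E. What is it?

OQ29cj67

Shift to the Maidenhead origin (180°W, 90°S): lon 284.21862, lat 169.40643.
Field: 284.21862/20 → 14 → O, 169.40643/10 → 16 → Q; chars OQ.
Square: 4.21862/2 → 2, 9.40643/1 → 9; chars 29.
Subsquare: 0.21862/0.0833333 → 2 → c, 0.40643/0.0416667 → 9 → j; chars cj.
Extended square: 0.05196/0.00833333 → 6, 0.03143/0.00416667 → 7; chars 67.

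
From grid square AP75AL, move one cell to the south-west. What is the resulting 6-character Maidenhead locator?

AP65xk

Longitude subsquare a = 0; −1 → -1, wraps to 23 = x, carry into square.
Longitude square 7; −1 → 6.
Latitude subsquare l = 11; −1 → 10 = k.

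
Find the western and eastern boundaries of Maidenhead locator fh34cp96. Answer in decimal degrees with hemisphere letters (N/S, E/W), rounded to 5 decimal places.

Field F=5, H=7: +5·20° lon, +7·10° lat → SW at lon -80°, lat -20°.
Square 3, 4: +3·2° lon, +4·1° lat → SW at lon -74°, lat -16°.
Subsquare c=2, p=15: +2·0.0833333° lon, +15·0.0416667° lat → SW at lon -73.8333°, lat -15.375°.
Extended square 9, 6: +9·0.00833333° lon, +6·0.00416667° lat → SW at lon -73.7583°, lat -15.35°.
Cell spans 0.00833333° lon × 0.00416667° lat.
west 73.75833° W, east 73.75000° W.

73.75833° W, 73.75000° W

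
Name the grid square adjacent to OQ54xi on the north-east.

OQ64aj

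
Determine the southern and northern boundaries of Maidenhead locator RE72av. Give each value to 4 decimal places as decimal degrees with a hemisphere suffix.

47.1250° S, 47.0833° S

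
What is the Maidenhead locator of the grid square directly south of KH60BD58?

KH60bd57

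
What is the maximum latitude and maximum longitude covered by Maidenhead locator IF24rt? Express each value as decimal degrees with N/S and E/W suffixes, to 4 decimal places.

Field I=8, F=5: +8·20° lon, +5·10° lat → SW at lon -20°, lat -40°.
Square 2, 4: +2·2° lon, +4·1° lat → SW at lon -16°, lat -36°.
Subsquare r=17, t=19: +17·0.0833333° lon, +19·0.0416667° lat → SW at lon -14.5833°, lat -35.2083°.
Cell spans 0.0833333° lon × 0.0416667° lat. NE corner is SW corner plus one full cell.
latitude 35.1667° S, longitude 14.5000° W.

35.1667° S, 14.5000° W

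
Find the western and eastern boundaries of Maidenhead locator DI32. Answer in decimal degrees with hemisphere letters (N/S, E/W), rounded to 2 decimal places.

114.00° W, 112.00° W

Field D=3, I=8: +3·20° lon, +8·10° lat → SW at lon -120°, lat -10°.
Square 3, 2: +3·2° lon, +2·1° lat → SW at lon -114°, lat -8°.
Cell spans 2° lon × 1° lat.
west 114.00° W, east 112.00° W.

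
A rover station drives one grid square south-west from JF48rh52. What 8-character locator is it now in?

JF48rh41

Longitude extended square 5; −1 → 4.
Latitude extended square 2; −1 → 1.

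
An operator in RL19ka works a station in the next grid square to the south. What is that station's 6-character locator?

Latitude subsquare a = 0; −1 → -1, wraps to 23 = x, carry into square.
Latitude square 9; −1 → 8.
The longitude characters are unchanged.

RL18kx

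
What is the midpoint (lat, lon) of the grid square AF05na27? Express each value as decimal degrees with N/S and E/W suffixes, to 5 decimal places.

Field A=0, F=5: +0·20° lon, +5·10° lat → SW at lon -180°, lat -40°.
Square 0, 5: +0·2° lon, +5·1° lat → SW at lon -180°, lat -35°.
Subsquare n=13, a=0: +13·0.0833333° lon, +0·0.0416667° lat → SW at lon -178.917°, lat -35°.
Extended square 2, 7: +2·0.00833333° lon, +7·0.00416667° lat → SW at lon -178.9°, lat -34.9708°.
Cell spans 0.00833333° lon × 0.00416667° lat. Centre is SW corner plus half of each.
latitude 34.96875° S, longitude 178.89583° W.

34.96875° S, 178.89583° W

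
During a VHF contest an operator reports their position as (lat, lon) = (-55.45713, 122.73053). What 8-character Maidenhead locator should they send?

Shift to the Maidenhead origin (180°W, 90°S): lon 302.73053, lat 34.54287.
Field: lon ⌊302.73053/20⌋ = 15 → P; lat ⌊34.54287/10⌋ = 3 → D.
Square: lon ⌊2.73053/2⌋ = 1; lat ⌊4.54287/1⌋ = 4.
Subsquare: lon ⌊0.73053/0.0833333⌋ = 8 → i; lat ⌊0.54287/0.0416667⌋ = 13 → n.
Extended square: lon ⌊0.06386/0.00833333⌋ = 7; lat ⌊0.00120/0.00416667⌋ = 0.

PD14in70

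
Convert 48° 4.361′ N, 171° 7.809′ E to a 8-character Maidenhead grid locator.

Offset from 180°W / 90°S: lon 351.13015°, lat 138.07268°.
Field (20°×10°, letters A–R): lon ⌊351.13015/20⌋ = 17 → R; lat ⌊138.07268/10⌋ = 13 → N.
Square (2°×1°, digits 0–9): lon ⌊11.13015/2⌋ = 5; lat ⌊8.07268/1⌋ = 8.
Subsquare (5′×2.5′, letters a–x): lon ⌊1.13015/0.0833333⌋ = 13 → n; lat ⌊0.07268/0.0416667⌋ = 1 → b.
Extended square (30″×15″, digits 0–9): lon ⌊0.04682/0.00833333⌋ = 5; lat ⌊0.03102/0.00416667⌋ = 7.

RN58nb57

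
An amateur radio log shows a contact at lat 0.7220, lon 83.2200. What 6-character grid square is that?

NJ10or

Shift to the Maidenhead origin (180°W, 90°S): lon 263.2200, lat 90.7220.
Field: 263.2200/20 → 13 → N, 90.7220/10 → 9 → J; chars NJ.
Square: 3.2200/2 → 1, 0.7220/1 → 0; chars 10.
Subsquare: 1.2200/0.0833333 → 14 → o, 0.7220/0.0416667 → 17 → r; chars or.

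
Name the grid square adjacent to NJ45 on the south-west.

Longitude square 4; −1 → 3.
Latitude square 5; −1 → 4.

NJ34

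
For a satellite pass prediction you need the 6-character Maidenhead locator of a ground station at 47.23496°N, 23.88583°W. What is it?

Add 180° to longitude and 90° to latitude: 156.1142, 137.2350.
Field (20°×10°, letters A–R): lon ⌊156.1142/20⌋ = 7 → H; lat ⌊137.2350/10⌋ = 13 → N.
Square (2°×1°, digits 0–9): lon ⌊16.1142/2⌋ = 8; lat ⌊7.2350/1⌋ = 7.
Subsquare (5′×2.5′, letters a–x): lon ⌊0.1142/0.0833333⌋ = 1 → b; lat ⌊0.2350/0.0416667⌋ = 5 → f.

HN87bf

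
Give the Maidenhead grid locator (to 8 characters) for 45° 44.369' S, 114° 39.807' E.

Add 180° to longitude and 90° to latitude: 294.66345, 44.26052.
Field: 294.66345/20 → 14 → O, 44.26052/10 → 4 → E; chars OE.
Square: 14.66345/2 → 7, 4.26052/1 → 4; chars 74.
Subsquare: 0.66345/0.0833333 → 7 → h, 0.26052/0.0416667 → 6 → g; chars hg.
Extended square: 0.08012/0.00833333 → 9, 0.01052/0.00416667 → 2; chars 92.

OE74hg92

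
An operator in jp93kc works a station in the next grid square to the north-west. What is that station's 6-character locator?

JP93jd

Longitude subsquare k = 10; −1 → 9 = j.
Latitude subsquare c = 2; +1 → 3 = d.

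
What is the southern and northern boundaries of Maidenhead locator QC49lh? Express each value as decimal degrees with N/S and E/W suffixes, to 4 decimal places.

60.7083° S, 60.6667° S

Field Q=16, C=2: +16·20° lon, +2·10° lat → SW at lon 140°, lat -70°.
Square 4, 9: +4·2° lon, +9·1° lat → SW at lon 148°, lat -61°.
Subsquare l=11, h=7: +11·0.0833333° lon, +7·0.0416667° lat → SW at lon 148.917°, lat -60.7083°.
Cell spans 0.0833333° lon × 0.0416667° lat.
south 60.7083° S, north 60.6667° S.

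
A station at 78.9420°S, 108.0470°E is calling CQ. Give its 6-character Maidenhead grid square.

OB41ab

Offset from 180°W / 90°S: lon 288.0470°, lat 11.0580°.
Field: 288.0470/20 → 14 → O, 11.0580/10 → 1 → B; chars OB.
Square: 8.0470/2 → 4, 1.0580/1 → 1; chars 41.
Subsquare: 0.0470/0.0833333 → 0 → a, 0.0580/0.0416667 → 1 → b; chars ab.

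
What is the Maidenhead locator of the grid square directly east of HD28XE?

Longitude subsquare x = 23; +1 → 24, wraps to 0 = a, carry into square.
Longitude square 2; +1 → 3.
The latitude characters are unchanged.

HD38ae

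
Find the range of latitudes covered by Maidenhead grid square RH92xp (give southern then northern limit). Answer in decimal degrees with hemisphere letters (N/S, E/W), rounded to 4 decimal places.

Field R=17, H=7: +17·20° lon, +7·10° lat → SW at lon 160°, lat -20°.
Square 9, 2: +9·2° lon, +2·1° lat → SW at lon 178°, lat -18°.
Subsquare x=23, p=15: +23·0.0833333° lon, +15·0.0416667° lat → SW at lon 179.917°, lat -17.375°.
Cell spans 0.0833333° lon × 0.0416667° lat.
south 17.3750° S, north 17.3333° S.

17.3750° S, 17.3333° S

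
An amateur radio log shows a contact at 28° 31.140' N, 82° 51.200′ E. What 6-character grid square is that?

Shift to the Maidenhead origin (180°W, 90°S): lon 262.8533, lat 118.5190.
Field (20°×10°, letters A–R): 262.8533/20 → 13 → N, 118.5190/10 → 11 → L; chars NL.
Square (2°×1°, digits 0–9): 2.8533/2 → 1, 8.5190/1 → 8; chars 18.
Subsquare (5′×2.5′, letters a–x): 0.8533/0.0833333 → 10 → k, 0.5190/0.0416667 → 12 → m; chars km.

NL18km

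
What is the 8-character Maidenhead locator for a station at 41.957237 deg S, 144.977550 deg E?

QE28lb70

Add 180° to longitude and 90° to latitude: 324.97755, 48.04276.
Field (20°×10°, letters A–R): 324.97755/20 → 16 → Q, 48.04276/10 → 4 → E; chars QE.
Square (2°×1°, digits 0–9): 4.97755/2 → 2, 8.04276/1 → 8; chars 28.
Subsquare (5′×2.5′, letters a–x): 0.97755/0.0833333 → 11 → l, 0.04276/0.0416667 → 1 → b; chars lb.
Extended square (30″×15″, digits 0–9): 0.06088/0.00833333 → 7, 0.00110/0.00416667 → 0; chars 70.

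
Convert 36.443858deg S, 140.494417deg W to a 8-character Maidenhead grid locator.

Offset from 180°W / 90°S: lon 39.50558°, lat 53.55614°.
Field: lon ⌊39.50558/20⌋ = 1 → B; lat ⌊53.55614/10⌋ = 5 → F.
Square: lon ⌊19.50558/2⌋ = 9; lat ⌊3.55614/1⌋ = 3.
Subsquare: lon ⌊1.50558/0.0833333⌋ = 18 → s; lat ⌊0.55614/0.0416667⌋ = 13 → n.
Extended square: lon ⌊0.00558/0.00833333⌋ = 0; lat ⌊0.01448/0.00416667⌋ = 3.

BF93sn03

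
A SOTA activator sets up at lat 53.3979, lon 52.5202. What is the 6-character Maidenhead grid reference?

Shift to the Maidenhead origin (180°W, 90°S): lon 232.5202, lat 143.3979.
Field (20°×10°, letters A–R): 232.5202/20 → 11 → L, 143.3979/10 → 14 → O; chars LO.
Square (2°×1°, digits 0–9): 12.5202/2 → 6, 3.3979/1 → 3; chars 63.
Subsquare (5′×2.5′, letters a–x): 0.5202/0.0833333 → 6 → g, 0.3979/0.0416667 → 9 → j; chars gj.

LO63gj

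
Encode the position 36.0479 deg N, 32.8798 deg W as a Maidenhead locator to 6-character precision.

Add 180° to longitude and 90° to latitude: 147.1202, 126.0479.
Field: 147.1202/20 → 7 → H, 126.0479/10 → 12 → M; chars HM.
Square: 7.1202/2 → 3, 6.0479/1 → 6; chars 36.
Subsquare: 1.1202/0.0833333 → 13 → n, 0.0479/0.0416667 → 1 → b; chars nb.

HM36nb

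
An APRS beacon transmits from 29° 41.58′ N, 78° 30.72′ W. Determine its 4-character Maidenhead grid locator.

FL09

Offset from 180°W / 90°S: lon 101.49°, lat 119.69°.
Field: lon ⌊101.49/20⌋ = 5 → F; lat ⌊119.69/10⌋ = 11 → L.
Square: lon ⌊1.49/2⌋ = 0; lat ⌊9.69/1⌋ = 9.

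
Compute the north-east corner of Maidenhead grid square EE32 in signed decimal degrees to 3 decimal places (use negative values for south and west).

-47.000, -92.000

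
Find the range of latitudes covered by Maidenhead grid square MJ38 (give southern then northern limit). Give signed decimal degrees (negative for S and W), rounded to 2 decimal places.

8.00, 9.00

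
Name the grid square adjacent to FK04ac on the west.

EK94xc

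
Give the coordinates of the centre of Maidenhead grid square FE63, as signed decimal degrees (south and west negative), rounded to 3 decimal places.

Field F=5, E=4: +5·20° lon, +4·10° lat → SW at lon -80°, lat -50°.
Square 6, 3: +6·2° lon, +3·1° lat → SW at lon -68°, lat -47°.
Cell spans 2° lon × 1° lat. Centre is SW corner plus half of each.
latitude -46.500, longitude -67.000.

-46.500, -67.000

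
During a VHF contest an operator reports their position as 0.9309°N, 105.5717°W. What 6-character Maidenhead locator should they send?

DJ70fw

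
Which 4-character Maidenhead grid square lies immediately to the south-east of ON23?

ON32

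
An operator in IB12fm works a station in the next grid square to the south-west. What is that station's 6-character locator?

Longitude subsquare f = 5; −1 → 4 = e.
Latitude subsquare m = 12; −1 → 11 = l.

IB12el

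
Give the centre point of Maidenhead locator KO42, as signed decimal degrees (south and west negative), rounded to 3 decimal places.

52.500, 29.000

Field K=10, O=14: +10·20° lon, +14·10° lat → SW at lon 20°, lat 50°.
Square 4, 2: +4·2° lon, +2·1° lat → SW at lon 28°, lat 52°.
Cell spans 2° lon × 1° lat. Centre is SW corner plus half of each.
latitude 52.500, longitude 29.000.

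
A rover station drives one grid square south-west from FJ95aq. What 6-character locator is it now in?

Longitude subsquare a = 0; −1 → -1, wraps to 23 = x, carry into square.
Longitude square 9; −1 → 8.
Latitude subsquare q = 16; −1 → 15 = p.

FJ85xp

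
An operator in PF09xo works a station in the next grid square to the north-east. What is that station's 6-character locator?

PF19ap

Longitude subsquare x = 23; +1 → 24, wraps to 0 = a, carry into square.
Longitude square 0; +1 → 1.
Latitude subsquare o = 14; +1 → 15 = p.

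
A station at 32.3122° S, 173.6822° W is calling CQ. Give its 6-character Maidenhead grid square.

Add 180° to longitude and 90° to latitude: 6.3178, 57.6878.
Field: lon ⌊6.3178/20⌋ = 0 → A; lat ⌊57.6878/10⌋ = 5 → F.
Square: lon ⌊6.3178/2⌋ = 3; lat ⌊7.6878/1⌋ = 7.
Subsquare: lon ⌊0.3178/0.0833333⌋ = 3 → d; lat ⌊0.6878/0.0416667⌋ = 16 → q.

AF37dq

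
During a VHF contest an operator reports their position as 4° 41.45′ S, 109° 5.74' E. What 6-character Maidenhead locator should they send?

OI45nh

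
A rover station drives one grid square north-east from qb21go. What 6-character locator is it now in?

Longitude subsquare g = 6; +1 → 7 = h.
Latitude subsquare o = 14; +1 → 15 = p.

QB21hp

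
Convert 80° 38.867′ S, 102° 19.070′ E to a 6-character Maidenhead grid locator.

Shift to the Maidenhead origin (180°W, 90°S): lon 282.3178, lat 9.3522.
Field: 282.3178/20 → 14 → O, 9.3522/10 → 0 → A; chars OA.
Square: 2.3178/2 → 1, 9.3522/1 → 9; chars 19.
Subsquare: 0.3178/0.0833333 → 3 → d, 0.3522/0.0416667 → 8 → i; chars di.

OA19di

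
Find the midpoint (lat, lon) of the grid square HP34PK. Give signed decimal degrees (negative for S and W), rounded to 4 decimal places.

Field H=7, P=15: +7·20° lon, +15·10° lat → SW at lon -40°, lat 60°.
Square 3, 4: +3·2° lon, +4·1° lat → SW at lon -34°, lat 64°.
Subsquare p=15, k=10: +15·0.0833333° lon, +10·0.0416667° lat → SW at lon -32.75°, lat 64.4167°.
Cell spans 0.0833333° lon × 0.0416667° lat. Centre is SW corner plus half of each.
latitude 64.4375, longitude -32.7083.

64.4375, -32.7083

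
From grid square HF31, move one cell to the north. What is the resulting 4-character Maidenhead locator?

HF32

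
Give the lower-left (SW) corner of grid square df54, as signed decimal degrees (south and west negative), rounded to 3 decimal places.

-36.000, -110.000

Field D=3, F=5: +3·20° lon, +5·10° lat → SW at lon -120°, lat -40°.
Square 5, 4: +5·2° lon, +4·1° lat → SW at lon -110°, lat -36°.
latitude -36.000, longitude -110.000.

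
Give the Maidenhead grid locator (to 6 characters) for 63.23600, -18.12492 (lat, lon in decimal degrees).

Add 180° to longitude and 90° to latitude: 161.8751, 153.2360.
Field: 161.8751/20 → 8 → I, 153.2360/10 → 15 → P; chars IP.
Square: 1.8751/2 → 0, 3.2360/1 → 3; chars 03.
Subsquare: 1.8751/0.0833333 → 22 → w, 0.2360/0.0416667 → 5 → f; chars wf.

IP03wf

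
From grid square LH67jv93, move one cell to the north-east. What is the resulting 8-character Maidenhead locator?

LH67kv04

Longitude extended square 9; +1 → 10, wraps to 0, carry into subsquare.
Longitude subsquare j = 9; +1 → 10 = k.
Latitude extended square 3; +1 → 4.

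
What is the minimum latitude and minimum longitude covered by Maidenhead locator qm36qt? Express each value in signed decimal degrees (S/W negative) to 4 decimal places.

Field Q=16, M=12: +16·20° lon, +12·10° lat → SW at lon 140°, lat 30°.
Square 3, 6: +3·2° lon, +6·1° lat → SW at lon 146°, lat 36°.
Subsquare q=16, t=19: +16·0.0833333° lon, +19·0.0416667° lat → SW at lon 147.333°, lat 36.7917°.
latitude 36.7917, longitude 147.3333.

36.7917, 147.3333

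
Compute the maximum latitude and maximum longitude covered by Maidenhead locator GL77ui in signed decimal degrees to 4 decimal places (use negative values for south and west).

Field G=6, L=11: +6·20° lon, +11·10° lat → SW at lon -60°, lat 20°.
Square 7, 7: +7·2° lon, +7·1° lat → SW at lon -46°, lat 27°.
Subsquare u=20, i=8: +20·0.0833333° lon, +8·0.0416667° lat → SW at lon -44.3333°, lat 27.3333°.
Cell spans 0.0833333° lon × 0.0416667° lat. NE corner is SW corner plus one full cell.
latitude 27.3750, longitude -44.2500.

27.3750, -44.2500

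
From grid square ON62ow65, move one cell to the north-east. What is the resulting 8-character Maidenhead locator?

ON62ow76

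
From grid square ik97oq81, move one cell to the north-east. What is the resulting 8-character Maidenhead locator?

Longitude extended square 8; +1 → 9.
Latitude extended square 1; +1 → 2.

IK97oq92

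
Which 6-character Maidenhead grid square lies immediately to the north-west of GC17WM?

GC17vn

Longitude subsquare w = 22; −1 → 21 = v.
Latitude subsquare m = 12; +1 → 13 = n.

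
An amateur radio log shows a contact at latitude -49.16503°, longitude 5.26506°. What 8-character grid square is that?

JE20pu10

Add 180° to longitude and 90° to latitude: 185.26506, 40.83497.
Field: 185.26506/20 → 9 → J, 40.83497/10 → 4 → E; chars JE.
Square: 5.26506/2 → 2, 0.83497/1 → 0; chars 20.
Subsquare: 1.26506/0.0833333 → 15 → p, 0.83497/0.0416667 → 20 → u; chars pu.
Extended square: 0.01506/0.00833333 → 1, 0.00164/0.00416667 → 0; chars 10.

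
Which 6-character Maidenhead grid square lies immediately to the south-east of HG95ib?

HG95ja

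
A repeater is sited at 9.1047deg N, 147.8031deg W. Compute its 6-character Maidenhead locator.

Offset from 180°W / 90°S: lon 32.1969°, lat 99.1047°.
Field: lon ⌊32.1969/20⌋ = 1 → B; lat ⌊99.1047/10⌋ = 9 → J.
Square: lon ⌊12.1969/2⌋ = 6; lat ⌊9.1047/1⌋ = 9.
Subsquare: lon ⌊0.1969/0.0833333⌋ = 2 → c; lat ⌊0.1047/0.0416667⌋ = 2 → c.

BJ69cc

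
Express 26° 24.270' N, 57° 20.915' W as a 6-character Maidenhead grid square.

GL16hj

Offset from 180°W / 90°S: lon 122.6514°, lat 116.4045°.
Field: 122.6514/20 → 6 → G, 116.4045/10 → 11 → L; chars GL.
Square: 2.6514/2 → 1, 6.4045/1 → 6; chars 16.
Subsquare: 0.6514/0.0833333 → 7 → h, 0.4045/0.0416667 → 9 → j; chars hj.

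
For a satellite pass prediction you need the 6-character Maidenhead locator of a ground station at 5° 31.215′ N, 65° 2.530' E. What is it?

Shift to the Maidenhead origin (180°W, 90°S): lon 245.0422, lat 95.5203.
Field: 245.0422/20 → 12 → M, 95.5203/10 → 9 → J; chars MJ.
Square: 5.0422/2 → 2, 5.5203/1 → 5; chars 25.
Subsquare: 1.0422/0.0833333 → 12 → m, 0.5203/0.0416667 → 12 → m; chars mm.

MJ25mm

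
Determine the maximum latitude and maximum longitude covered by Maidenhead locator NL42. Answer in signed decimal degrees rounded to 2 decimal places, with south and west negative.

Field N=13, L=11: +13·20° lon, +11·10° lat → SW at lon 80°, lat 20°.
Square 4, 2: +4·2° lon, +2·1° lat → SW at lon 88°, lat 22°.
Cell spans 2° lon × 1° lat. NE corner is SW corner plus one full cell.
latitude 23.00, longitude 90.00.

23.00, 90.00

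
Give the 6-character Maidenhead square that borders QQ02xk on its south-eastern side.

QQ12aj

Longitude subsquare x = 23; +1 → 24, wraps to 0 = a, carry into square.
Longitude square 0; +1 → 1.
Latitude subsquare k = 10; −1 → 9 = j.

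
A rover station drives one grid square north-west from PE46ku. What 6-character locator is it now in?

PE46jv

Longitude subsquare k = 10; −1 → 9 = j.
Latitude subsquare u = 20; +1 → 21 = v.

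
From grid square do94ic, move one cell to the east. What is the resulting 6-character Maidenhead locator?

DO94jc

Longitude subsquare i = 8; +1 → 9 = j.
The latitude characters are unchanged.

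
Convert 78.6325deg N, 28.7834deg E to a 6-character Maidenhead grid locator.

Shift to the Maidenhead origin (180°W, 90°S): lon 208.7834, lat 168.6325.
Field: lon ⌊208.7834/20⌋ = 10 → K; lat ⌊168.6325/10⌋ = 16 → Q.
Square: lon ⌊8.7834/2⌋ = 4; lat ⌊8.6325/1⌋ = 8.
Subsquare: lon ⌊0.7834/0.0833333⌋ = 9 → j; lat ⌊0.6325/0.0416667⌋ = 15 → p.

KQ48jp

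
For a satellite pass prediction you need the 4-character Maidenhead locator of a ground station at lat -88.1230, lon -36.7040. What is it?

HA11

Add 180° to longitude and 90° to latitude: 143.30, 1.88.
Field: 143.30/20 → 7 → H, 1.88/10 → 0 → A; chars HA.
Square: 3.30/2 → 1, 1.88/1 → 1; chars 11.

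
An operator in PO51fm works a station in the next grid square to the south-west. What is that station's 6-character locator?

Longitude subsquare f = 5; −1 → 4 = e.
Latitude subsquare m = 12; −1 → 11 = l.

PO51el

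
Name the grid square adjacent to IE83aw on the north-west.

Longitude subsquare a = 0; −1 → -1, wraps to 23 = x, carry into square.
Longitude square 8; −1 → 7.
Latitude subsquare w = 22; +1 → 23 = x.

IE73xx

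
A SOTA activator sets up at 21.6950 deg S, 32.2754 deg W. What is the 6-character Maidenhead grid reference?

HG38uh

Shift to the Maidenhead origin (180°W, 90°S): lon 147.7246, lat 68.3050.
Field: 147.7246/20 → 7 → H, 68.3050/10 → 6 → G; chars HG.
Square: 7.7246/2 → 3, 8.3050/1 → 8; chars 38.
Subsquare: 1.7246/0.0833333 → 20 → u, 0.3050/0.0416667 → 7 → h; chars uh.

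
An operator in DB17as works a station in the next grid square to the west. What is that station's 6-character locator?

Longitude subsquare a = 0; −1 → -1, wraps to 23 = x, carry into square.
Longitude square 1; −1 → 0.
The latitude characters are unchanged.

DB07xs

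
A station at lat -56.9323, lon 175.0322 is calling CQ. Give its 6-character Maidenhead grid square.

Add 180° to longitude and 90° to latitude: 355.0322, 33.0677.
Field: 355.0322/20 → 17 → R, 33.0677/10 → 3 → D; chars RD.
Square: 15.0322/2 → 7, 3.0677/1 → 3; chars 73.
Subsquare: 1.0322/0.0833333 → 12 → m, 0.0677/0.0416667 → 1 → b; chars mb.

RD73mb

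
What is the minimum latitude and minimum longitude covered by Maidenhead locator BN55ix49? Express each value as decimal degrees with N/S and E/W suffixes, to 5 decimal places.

45.99583° N, 149.30000° W

Field B=1, N=13: +1·20° lon, +13·10° lat → SW at lon -160°, lat 40°.
Square 5, 5: +5·2° lon, +5·1° lat → SW at lon -150°, lat 45°.
Subsquare i=8, x=23: +8·0.0833333° lon, +23·0.0416667° lat → SW at lon -149.333°, lat 45.9583°.
Extended square 4, 9: +4·0.00833333° lon, +9·0.00416667° lat → SW at lon -149.3°, lat 45.9958°.
latitude 45.99583° N, longitude 149.30000° W.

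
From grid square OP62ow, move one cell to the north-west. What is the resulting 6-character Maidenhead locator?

OP62nx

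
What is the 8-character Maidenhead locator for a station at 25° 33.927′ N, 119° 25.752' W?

Add 180° to longitude and 90° to latitude: 60.57080, 115.56545.
Field: 60.57080/20 → 3 → D, 115.56545/10 → 11 → L; chars DL.
Square: 0.57080/2 → 0, 5.56545/1 → 5; chars 05.
Subsquare: 0.57080/0.0833333 → 6 → g, 0.56545/0.0416667 → 13 → n; chars gn.
Extended square: 0.07080/0.00833333 → 8, 0.02378/0.00416667 → 5; chars 85.

DL05gn85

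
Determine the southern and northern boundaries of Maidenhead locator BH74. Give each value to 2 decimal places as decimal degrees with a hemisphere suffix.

16.00° S, 15.00° S

Field B=1, H=7: +1·20° lon, +7·10° lat → SW at lon -160°, lat -20°.
Square 7, 4: +7·2° lon, +4·1° lat → SW at lon -146°, lat -16°.
Cell spans 2° lon × 1° lat.
south 16.00° S, north 15.00° S.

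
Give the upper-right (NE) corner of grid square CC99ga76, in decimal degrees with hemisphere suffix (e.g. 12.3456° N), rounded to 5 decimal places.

60.97083° S, 121.43333° W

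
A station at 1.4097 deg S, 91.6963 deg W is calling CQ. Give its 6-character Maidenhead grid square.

Add 180° to longitude and 90° to latitude: 88.3037, 88.5903.
Field (20°×10°, letters A–R): lon ⌊88.3037/20⌋ = 4 → E; lat ⌊88.5903/10⌋ = 8 → I.
Square (2°×1°, digits 0–9): lon ⌊8.3037/2⌋ = 4; lat ⌊8.5903/1⌋ = 8.
Subsquare (5′×2.5′, letters a–x): lon ⌊0.3037/0.0833333⌋ = 3 → d; lat ⌊0.5903/0.0416667⌋ = 14 → o.

EI48do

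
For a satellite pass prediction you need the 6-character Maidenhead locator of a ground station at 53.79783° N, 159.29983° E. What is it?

Add 180° to longitude and 90° to latitude: 339.2998, 143.7978.
Field: 339.2998/20 → 16 → Q, 143.7978/10 → 14 → O; chars QO.
Square: 19.2998/2 → 9, 3.7978/1 → 3; chars 93.
Subsquare: 1.2998/0.0833333 → 15 → p, 0.7978/0.0416667 → 19 → t; chars pt.

QO93pt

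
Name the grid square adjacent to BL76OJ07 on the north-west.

BL76nj98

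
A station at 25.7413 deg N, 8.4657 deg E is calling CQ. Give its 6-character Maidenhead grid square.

JL45fr

Shift to the Maidenhead origin (180°W, 90°S): lon 188.4657, lat 115.7413.
Field (20°×10°, letters A–R): 188.4657/20 → 9 → J, 115.7413/10 → 11 → L; chars JL.
Square (2°×1°, digits 0–9): 8.4657/2 → 4, 5.7413/1 → 5; chars 45.
Subsquare (5′×2.5′, letters a–x): 0.4657/0.0833333 → 5 → f, 0.7413/0.0416667 → 17 → r; chars fr.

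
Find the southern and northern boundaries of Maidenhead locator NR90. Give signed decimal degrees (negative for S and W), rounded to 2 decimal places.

Field N=13, R=17: +13·20° lon, +17·10° lat → SW at lon 80°, lat 80°.
Square 9, 0: +9·2° lon, +0·1° lat → SW at lon 98°, lat 80°.
Cell spans 2° lon × 1° lat.
south 80.00, north 81.00.

80.00, 81.00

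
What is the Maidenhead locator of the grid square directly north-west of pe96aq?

Longitude subsquare a = 0; −1 → -1, wraps to 23 = x, carry into square.
Longitude square 9; −1 → 8.
Latitude subsquare q = 16; +1 → 17 = r.

PE86xr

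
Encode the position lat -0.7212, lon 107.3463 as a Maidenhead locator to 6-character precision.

OI39qg

Add 180° to longitude and 90° to latitude: 287.3463, 89.2788.
Field: lon ⌊287.3463/20⌋ = 14 → O; lat ⌊89.2788/10⌋ = 8 → I.
Square: lon ⌊7.3463/2⌋ = 3; lat ⌊9.2788/1⌋ = 9.
Subsquare: lon ⌊1.3463/0.0833333⌋ = 16 → q; lat ⌊0.2788/0.0416667⌋ = 6 → g.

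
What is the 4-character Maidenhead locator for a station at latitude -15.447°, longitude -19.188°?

IH04

Add 180° to longitude and 90° to latitude: 160.81, 74.55.
Field: 160.81/20 → 8 → I, 74.55/10 → 7 → H; chars IH.
Square: 0.81/2 → 0, 4.55/1 → 4; chars 04.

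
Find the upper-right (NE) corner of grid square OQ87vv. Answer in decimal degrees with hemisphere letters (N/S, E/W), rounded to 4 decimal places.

77.9167° N, 117.8333° E

Field O=14, Q=16: +14·20° lon, +16·10° lat → SW at lon 100°, lat 70°.
Square 8, 7: +8·2° lon, +7·1° lat → SW at lon 116°, lat 77°.
Subsquare v=21, v=21: +21·0.0833333° lon, +21·0.0416667° lat → SW at lon 117.75°, lat 77.875°.
Cell spans 0.0833333° lon × 0.0416667° lat. NE corner is SW corner plus one full cell.
latitude 77.9167° N, longitude 117.8333° E.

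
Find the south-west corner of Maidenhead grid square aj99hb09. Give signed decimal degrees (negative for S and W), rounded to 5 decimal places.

Field A=0, J=9: +0·20° lon, +9·10° lat → SW at lon -180°, lat 0°.
Square 9, 9: +9·2° lon, +9·1° lat → SW at lon -162°, lat 9°.
Subsquare h=7, b=1: +7·0.0833333° lon, +1·0.0416667° lat → SW at lon -161.417°, lat 9.04167°.
Extended square 0, 9: +0·0.00833333° lon, +9·0.00416667° lat → SW at lon -161.417°, lat 9.07917°.
latitude 9.07917, longitude -161.41667.

9.07917, -161.41667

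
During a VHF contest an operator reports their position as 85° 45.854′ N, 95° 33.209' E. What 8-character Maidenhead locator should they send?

Add 180° to longitude and 90° to latitude: 275.55348, 175.76423.
Field (20°×10°, letters A–R): 275.55348/20 → 13 → N, 175.76423/10 → 17 → R; chars NR.
Square (2°×1°, digits 0–9): 15.55348/2 → 7, 5.76423/1 → 5; chars 75.
Subsquare (5′×2.5′, letters a–x): 1.55348/0.0833333 → 18 → s, 0.76423/0.0416667 → 18 → s; chars ss.
Extended square (30″×15″, digits 0–9): 0.05348/0.00833333 → 6, 0.01423/0.00416667 → 3; chars 63.

NR75ss63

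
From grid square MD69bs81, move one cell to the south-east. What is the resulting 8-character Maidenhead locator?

Longitude extended square 8; +1 → 9.
Latitude extended square 1; −1 → 0.

MD69bs90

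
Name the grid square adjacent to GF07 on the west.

FF97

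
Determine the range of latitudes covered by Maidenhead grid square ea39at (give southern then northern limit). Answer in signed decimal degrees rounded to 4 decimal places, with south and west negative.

-80.2083, -80.1667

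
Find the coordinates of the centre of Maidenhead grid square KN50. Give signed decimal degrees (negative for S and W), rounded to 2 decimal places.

40.50, 31.00

Field K=10, N=13: +10·20° lon, +13·10° lat → SW at lon 20°, lat 40°.
Square 5, 0: +5·2° lon, +0·1° lat → SW at lon 30°, lat 40°.
Cell spans 2° lon × 1° lat. Centre is SW corner plus half of each.
latitude 40.50, longitude 31.00.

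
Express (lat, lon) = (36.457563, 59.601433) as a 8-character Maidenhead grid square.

LM96tk29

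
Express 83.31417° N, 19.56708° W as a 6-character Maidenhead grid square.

IR03fh

Shift to the Maidenhead origin (180°W, 90°S): lon 160.4329, lat 173.3142.
Field (20°×10°, letters A–R): lon ⌊160.4329/20⌋ = 8 → I; lat ⌊173.3142/10⌋ = 17 → R.
Square (2°×1°, digits 0–9): lon ⌊0.4329/2⌋ = 0; lat ⌊3.3142/1⌋ = 3.
Subsquare (5′×2.5′, letters a–x): lon ⌊0.4329/0.0833333⌋ = 5 → f; lat ⌊0.3142/0.0416667⌋ = 7 → h.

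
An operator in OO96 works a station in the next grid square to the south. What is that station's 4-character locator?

OO95

Latitude square 6; −1 → 5.
The longitude characters are unchanged.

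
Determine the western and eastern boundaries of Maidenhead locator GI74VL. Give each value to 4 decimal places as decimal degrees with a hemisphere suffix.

Field G=6, I=8: +6·20° lon, +8·10° lat → SW at lon -60°, lat -10°.
Square 7, 4: +7·2° lon, +4·1° lat → SW at lon -46°, lat -6°.
Subsquare v=21, l=11: +21·0.0833333° lon, +11·0.0416667° lat → SW at lon -44.25°, lat -5.54167°.
Cell spans 0.0833333° lon × 0.0416667° lat.
west 44.2500° W, east 44.1667° W.

44.2500° W, 44.1667° W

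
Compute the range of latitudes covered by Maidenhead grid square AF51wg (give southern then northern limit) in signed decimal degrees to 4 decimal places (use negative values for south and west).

-38.7500, -38.7083

Field A=0, F=5: +0·20° lon, +5·10° lat → SW at lon -180°, lat -40°.
Square 5, 1: +5·2° lon, +1·1° lat → SW at lon -170°, lat -39°.
Subsquare w=22, g=6: +22·0.0833333° lon, +6·0.0416667° lat → SW at lon -168.167°, lat -38.75°.
Cell spans 0.0833333° lon × 0.0416667° lat.
south -38.7500, north -38.7083.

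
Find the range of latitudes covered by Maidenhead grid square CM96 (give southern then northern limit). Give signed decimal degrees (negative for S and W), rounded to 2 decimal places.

36.00, 37.00

Field C=2, M=12: +2·20° lon, +12·10° lat → SW at lon -140°, lat 30°.
Square 9, 6: +9·2° lon, +6·1° lat → SW at lon -122°, lat 36°.
Cell spans 2° lon × 1° lat.
south 36.00, north 37.00.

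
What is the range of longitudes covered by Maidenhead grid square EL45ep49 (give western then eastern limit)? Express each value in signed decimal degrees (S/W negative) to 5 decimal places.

-91.63333, -91.62500

Field E=4, L=11: +4·20° lon, +11·10° lat → SW at lon -100°, lat 20°.
Square 4, 5: +4·2° lon, +5·1° lat → SW at lon -92°, lat 25°.
Subsquare e=4, p=15: +4·0.0833333° lon, +15·0.0416667° lat → SW at lon -91.6667°, lat 25.625°.
Extended square 4, 9: +4·0.00833333° lon, +9·0.00416667° lat → SW at lon -91.6333°, lat 25.6625°.
Cell spans 0.00833333° lon × 0.00416667° lat.
west -91.63333, east -91.62500.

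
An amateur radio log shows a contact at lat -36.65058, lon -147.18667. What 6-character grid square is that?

Shift to the Maidenhead origin (180°W, 90°S): lon 32.8133, lat 53.3494.
Field (20°×10°, letters A–R): 32.8133/20 → 1 → B, 53.3494/10 → 5 → F; chars BF.
Square (2°×1°, digits 0–9): 12.8133/2 → 6, 3.3494/1 → 3; chars 63.
Subsquare (5′×2.5′, letters a–x): 0.8133/0.0833333 → 9 → j, 0.3494/0.0416667 → 8 → i; chars ji.

BF63ji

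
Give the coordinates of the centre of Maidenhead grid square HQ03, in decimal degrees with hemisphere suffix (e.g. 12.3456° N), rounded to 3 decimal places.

Field H=7, Q=16: +7·20° lon, +16·10° lat → SW at lon -40°, lat 70°.
Square 0, 3: +0·2° lon, +3·1° lat → SW at lon -40°, lat 73°.
Cell spans 2° lon × 1° lat. Centre is SW corner plus half of each.
latitude 73.500° N, longitude 39.000° W.

73.500° N, 39.000° W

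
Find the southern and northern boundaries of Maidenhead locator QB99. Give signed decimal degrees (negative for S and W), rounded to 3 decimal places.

-71.000, -70.000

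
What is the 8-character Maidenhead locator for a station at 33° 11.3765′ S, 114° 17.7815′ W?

Shift to the Maidenhead origin (180°W, 90°S): lon 65.70364, lat 56.81039.
Field: lon ⌊65.70364/20⌋ = 3 → D; lat ⌊56.81039/10⌋ = 5 → F.
Square: lon ⌊5.70364/2⌋ = 2; lat ⌊6.81039/1⌋ = 6.
Subsquare: lon ⌊1.70364/0.0833333⌋ = 20 → u; lat ⌊0.81039/0.0416667⌋ = 19 → t.
Extended square: lon ⌊0.03698/0.00833333⌋ = 4; lat ⌊0.01873/0.00416667⌋ = 4.

DF26ut44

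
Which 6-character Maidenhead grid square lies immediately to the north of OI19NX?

Latitude subsquare x = 23; +1 → 24, wraps to 0 = a, carry into square.
Latitude square 9; +1 → 10, wraps to 0, carry into field.
Latitude field I = 8; +1 → 9 = J.
The longitude characters are unchanged.

OJ10na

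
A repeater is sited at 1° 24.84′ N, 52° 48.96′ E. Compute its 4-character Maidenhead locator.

LJ61

Add 180° to longitude and 90° to latitude: 232.82, 91.41.
Field: 232.82/20 → 11 → L, 91.41/10 → 9 → J; chars LJ.
Square: 12.82/2 → 6, 1.41/1 → 1; chars 61.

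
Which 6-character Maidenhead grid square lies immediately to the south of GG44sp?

GG44so

Latitude subsquare p = 15; −1 → 14 = o.
The longitude characters are unchanged.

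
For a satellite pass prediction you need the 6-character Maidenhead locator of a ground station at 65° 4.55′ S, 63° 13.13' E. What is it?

Shift to the Maidenhead origin (180°W, 90°S): lon 243.2188, lat 24.9242.
Field: 243.2188/20 → 12 → M, 24.9242/10 → 2 → C; chars MC.
Square: 3.2188/2 → 1, 4.9242/1 → 4; chars 14.
Subsquare: 1.2188/0.0833333 → 14 → o, 0.9242/0.0416667 → 22 → w; chars ow.

MC14ow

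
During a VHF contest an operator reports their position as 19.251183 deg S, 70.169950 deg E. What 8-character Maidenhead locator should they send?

Add 180° to longitude and 90° to latitude: 250.16995, 70.74882.
Field: lon ⌊250.16995/20⌋ = 12 → M; lat ⌊70.74882/10⌋ = 7 → H.
Square: lon ⌊10.16995/2⌋ = 5; lat ⌊0.74882/1⌋ = 0.
Subsquare: lon ⌊0.16995/0.0833333⌋ = 2 → c; lat ⌊0.74882/0.0416667⌋ = 17 → r.
Extended square: lon ⌊0.00328/0.00833333⌋ = 0; lat ⌊0.04048/0.00416667⌋ = 9.

MH50cr09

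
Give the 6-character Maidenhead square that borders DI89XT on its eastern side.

DI99at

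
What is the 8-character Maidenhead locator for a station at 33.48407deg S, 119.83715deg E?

OF96wm03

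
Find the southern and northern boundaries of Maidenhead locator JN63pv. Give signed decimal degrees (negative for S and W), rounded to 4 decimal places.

43.8750, 43.9167

Field J=9, N=13: +9·20° lon, +13·10° lat → SW at lon 0°, lat 40°.
Square 6, 3: +6·2° lon, +3·1° lat → SW at lon 12°, lat 43°.
Subsquare p=15, v=21: +15·0.0833333° lon, +21·0.0416667° lat → SW at lon 13.25°, lat 43.875°.
Cell spans 0.0833333° lon × 0.0416667° lat.
south 43.8750, north 43.9167.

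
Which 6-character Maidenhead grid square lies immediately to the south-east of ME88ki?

Longitude subsquare k = 10; +1 → 11 = l.
Latitude subsquare i = 8; −1 → 7 = h.

ME88lh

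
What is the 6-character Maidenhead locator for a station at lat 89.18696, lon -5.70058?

Offset from 180°W / 90°S: lon 174.2994°, lat 179.1870°.
Field (20°×10°, letters A–R): lon ⌊174.2994/20⌋ = 8 → I; lat ⌊179.1870/10⌋ = 17 → R.
Square (2°×1°, digits 0–9): lon ⌊14.2994/2⌋ = 7; lat ⌊9.1870/1⌋ = 9.
Subsquare (5′×2.5′, letters a–x): lon ⌊0.2994/0.0833333⌋ = 3 → d; lat ⌊0.1870/0.0416667⌋ = 4 → e.

IR79de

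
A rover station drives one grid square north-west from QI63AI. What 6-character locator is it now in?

Longitude subsquare a = 0; −1 → -1, wraps to 23 = x, carry into square.
Longitude square 6; −1 → 5.
Latitude subsquare i = 8; +1 → 9 = j.

QI53xj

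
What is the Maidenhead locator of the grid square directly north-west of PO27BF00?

Longitude extended square 0; −1 → -1, wraps to 9, carry into subsquare.
Longitude subsquare b = 1; −1 → 0 = a.
Latitude extended square 0; +1 → 1.

PO27af91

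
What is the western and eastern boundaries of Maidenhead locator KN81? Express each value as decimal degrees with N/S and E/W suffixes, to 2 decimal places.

36.00° E, 38.00° E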